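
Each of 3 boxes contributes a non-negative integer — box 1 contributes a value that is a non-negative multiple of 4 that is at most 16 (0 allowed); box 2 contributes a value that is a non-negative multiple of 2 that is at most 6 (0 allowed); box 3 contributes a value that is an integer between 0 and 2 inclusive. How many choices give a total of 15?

The generating function for the choices is (1 + x^4 + x^8 + x^12 + x^16)·(1 + x^2 + x^4 + x^6)·(1 + x + x^2); the count is [x^15].
(1 + x^4 + x^8 + x^12 + x^16) has coefficients 1,0,0,0,1,0,0,0,1,0,0,0,1,0,0,0 for degrees 0…15.
(1 + x^2 + x^4 + x^6) has coefficients 1,0,1,0,1,0,1,0,0,0,0,0,0,0,0,0 for degrees 0…15.
Finally multiplying by (1 + x + x^2), the product of all factors after the first has coefficients 1,1,2,1,2,1,2,1,1,0,0,0,0,0,0,0 for degrees 0…15.
[x^15] = 1·0 + 1·0 + 1·1 + 1·1 = 2.

2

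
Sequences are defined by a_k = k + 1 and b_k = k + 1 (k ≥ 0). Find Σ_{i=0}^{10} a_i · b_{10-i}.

286

Write out a_i and b_{10-i} for i = 0,…,10 and sum the products.
Σ = 1·11 + 2·10 + 3·9 + 4·8 + 5·7 + 6·6 + 7·5 + 8·4 + 9·3 + 10·2 + 11·1 = 286.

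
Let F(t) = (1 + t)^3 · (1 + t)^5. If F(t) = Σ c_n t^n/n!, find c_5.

6720

The EGF product rule gives c_5 = Σ_{k_1+k_2=5} C(5; k_1,k_2) · ∏ g_i(k_i), where (1+t)^3 gives the falling factorial (3)_k; (1+t)^5 gives the falling factorial (5)_k.
g_1(k) for k = 0…5: 1, 3, 6, 6, 0, 0.
g_2(k) for k = 0…5: 1, 5, 20, 60, 120, 120.
c_5 = Σ_k C(5,k)·g_1(k)·g_2(5−k) = 1·1·120 + 5·3·120 + 10·6·60 + 10·6·20 = 120 + 1800 + 3600 + 1200 = 6720.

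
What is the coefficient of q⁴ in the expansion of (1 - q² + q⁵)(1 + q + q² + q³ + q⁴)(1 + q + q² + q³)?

(1 - q² + q⁵) has coefficients 1,0,-1,0,0 for degrees 0…4.
(1 + q + q² + q³ + q⁴) has coefficients 1,1,1,1,1 for degrees 0…4.
Finally multiplying by (1 + q + q² + q³), the product of all factors after the first has coefficients 1,2,3,4,4 for degrees 0…4.
[q⁴] = 1·4 − 1·3 = 1.

1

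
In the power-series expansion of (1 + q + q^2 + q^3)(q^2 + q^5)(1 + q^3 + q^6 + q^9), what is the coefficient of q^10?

(1 + q + q^2 + q^3) has coefficients 1,1,1,1 for degrees 0…3.
(q^2 + q^5) has coefficients 0,0,1,0,0,1,0,0,0,0,0 for degrees 0…10.
Finally multiplying by (1 + q^3 + q^6 + q^9), the product of all factors after the first has coefficients 0,0,1,0,0,2,0,0,2,0,0 for degrees 0…10.
[q^10] = 1·0 + 1·0 + 1·2 + 1·0 = 2.

2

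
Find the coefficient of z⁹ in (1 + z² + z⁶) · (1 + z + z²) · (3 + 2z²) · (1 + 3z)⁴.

926

(1 + z² + z⁶) has coefficients 1,0,1,0,0,0,1 for degrees 0…6.
(1 + z + z²) has coefficients 1,1,1,0,0,0,0,0,0,0 for degrees 0…9.
Multiplying by (3 + 2z²) gives running coefficients 3,3,5,2,2,0,0,0,0,0 for degrees 0…9.
Finally multiplying by (1 + 3z)⁴, the product of all factors after the first has coefficients 3,39,203,548,863,915,729,378,162,0 for degrees 0…9.
[z⁹] = 1·0 + 1·378 + 1·548 = 926.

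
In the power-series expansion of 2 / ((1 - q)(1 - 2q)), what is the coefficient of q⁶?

254

Partial fractions give a closed form: a_n = (-2)·1^n + (4)·2^n.
At n = 6: a_6 = 254.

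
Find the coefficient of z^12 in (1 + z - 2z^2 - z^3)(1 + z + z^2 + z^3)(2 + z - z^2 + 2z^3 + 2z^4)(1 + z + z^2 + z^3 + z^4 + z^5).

-23

(1 + z - 2z^2 - z^3) has coefficients 1,1,-2,-1 for degrees 0…3.
(1 + z + z^2 + z^3) has coefficients 1,1,1,1,0,0,0,0,0,0,0,0,0 for degrees 0…12.
Multiplying by (2 + z - z^2 + 2z^3 + 2z^4) gives running coefficients 2,3,2,4,4,3,4,2,0,0,0,0,0 for degrees 0…12.
Finally multiplying by (1 + z + z^2 + z^3 + z^4 + z^5), the product of all factors after the first has coefficients 2,5,7,11,15,18,20,19,17,13,9,6,2 for degrees 0…12.
[z^12] = 1·2 + 1·6 − 2·9 − 1·13 = -23.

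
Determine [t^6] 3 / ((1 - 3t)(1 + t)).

1641

Partial fractions give a closed form: a_n = (9/4)·3^n + (3/4)·(-1)^n.
At n = 6: a_6 = 1641.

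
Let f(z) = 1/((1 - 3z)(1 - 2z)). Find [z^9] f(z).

Partial fractions give a closed form: a_n = (3)·3^n + (-2)·2^n.
At n = 9: a_9 = 58025.

58025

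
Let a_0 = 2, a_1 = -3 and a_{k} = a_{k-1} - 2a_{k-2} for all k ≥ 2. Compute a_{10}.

101

The ordinary generating function has denominator 1 - y + 2y^2.
Iterating the recurrence: a_0,…,a_{10} = 2, -3, -7, -1, 13, 15, -11, -41, -19, 63, 101.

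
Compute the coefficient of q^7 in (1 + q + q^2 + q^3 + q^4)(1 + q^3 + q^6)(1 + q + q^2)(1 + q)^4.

(1 + q + q^2 + q^3 + q^4) has coefficients 1,1,1,1,1 for degrees 0…4.
(1 + q^3 + q^6) has coefficients 1,0,0,1,0,0,1,0 for degrees 0…7.
Multiplying by (1 + q + q^2) gives running coefficients 1,1,1,1,1,1,1,1 for degrees 0…7.
Finally multiplying by (1 + q)^4, the product of all factors after the first has coefficients 1,5,11,15,16,16,16,16 for degrees 0…7.
[q^7] = 1·16 + 1·16 + 1·16 + 1·16 + 1·15 = 79.

79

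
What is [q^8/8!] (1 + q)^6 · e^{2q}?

1081600

The EGF product rule gives c_8 = Σ_{k_1+k_2=8} C(8; k_1,k_2) · ∏ g_i(k_i), where (1+q)^6 gives the falling factorial (6)_k; e^{2q} gives (2)^k.
g_1(k) for k = 0…8: 1, 6, 30, 120, 360, 720, 720, 0, 0.
g_2(k) for k = 0…8: 1, 2, 4, 8, 16, 32, 64, 128, 256.
c_8 = Σ_k C(8,k)·g_1(k)·g_2(8−k) = 1·1·256 + 8·6·128 + 28·30·64 + 56·120·32 + 70·360·16 + 56·720·8 + 28·720·4 = 256 + 6144 + 53760 + 215040 + 403200 + 322560 + 80640 = 1081600.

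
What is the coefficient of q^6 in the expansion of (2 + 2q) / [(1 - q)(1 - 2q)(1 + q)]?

Partial fractions give a closed form: a_n = (-2)·1^n + (4)·2^n.
At n = 6: a_6 = 254.

254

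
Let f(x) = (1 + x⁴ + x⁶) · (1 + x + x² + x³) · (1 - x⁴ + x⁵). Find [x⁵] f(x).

(1 + x⁴ + x⁶) has coefficients 1,0,0,0,1,0 for degrees 0…5.
(1 + x + x² + x³) has coefficients 1,1,1,1,0,0 for degrees 0…5.
Finally multiplying by (1 - x⁴ + x⁵), the product of all factors after the first has coefficients 1,1,1,1,-1,0 for degrees 0…5.
[x⁵] = 1·0 + 1·1 = 1.

1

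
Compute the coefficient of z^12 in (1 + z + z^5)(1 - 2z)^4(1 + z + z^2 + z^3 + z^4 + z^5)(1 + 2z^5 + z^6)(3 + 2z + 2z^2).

(1 + z + z^5) has coefficients 1,1,0,0,0,1 for degrees 0…5.
(1 - 2z)^4 has coefficients 1,-8,24,-32,16,0,0,0,0,0,0,0,0 for degrees 0…12.
Multiplying by (1 + z + z^2 + z^3 + z^4 + z^5) gives running coefficients 1,-7,17,-15,1,1,0,8,-16,16,0,0,0 for degrees 0…12.
Multiplying by (1 + 2z^5 + z^6) gives running coefficients 1,-7,17,-15,1,3,-13,35,-29,3,3,1,16 for degrees 0…12.
Finally multiplying by (3 + 2z + 2z^2), the product of all factors after the first has coefficients 3,-19,39,-25,7,-19,-31,85,-43,21,-43,15,56 for degrees 0…12.
[z^12] = 1·56 + 1·15 + 1·85 = 156.

156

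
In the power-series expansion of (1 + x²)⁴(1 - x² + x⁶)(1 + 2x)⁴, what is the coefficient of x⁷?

(1 + x²)⁴ has coefficients 1,0,4,0,6,0,4,0 for degrees 0…7.
(1 - x² + x⁶) has coefficients 1,0,-1,0,0,0,1,0 for degrees 0…7.
Finally multiplying by (1 + 2x)⁴, the product of all factors after the first has coefficients 1,8,23,24,-8,-32,-15,8 for degrees 0…7.
[x⁷] = 1·8 + 4·(-32) + 6·24 + 4·8 = 56.

56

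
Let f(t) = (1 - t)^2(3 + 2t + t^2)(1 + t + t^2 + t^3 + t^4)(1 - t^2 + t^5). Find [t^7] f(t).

(1 - t)^2 has coefficients 1,-2,1 for degrees 0…2.
(3 + 2t + t^2) has coefficients 3,2,1,0,0,0,0,0 for degrees 0…7.
Multiplying by (1 + t + t^2 + t^3 + t^4) gives running coefficients 3,5,6,6,6,3,1,0 for degrees 0…7.
Finally multiplying by (1 - t^2 + t^5), the product of all factors after the first has coefficients 3,5,3,1,0,0,0,3 for degrees 0…7.
[t^7] = 1·3 − 2·0 + 1·0 = 3.

3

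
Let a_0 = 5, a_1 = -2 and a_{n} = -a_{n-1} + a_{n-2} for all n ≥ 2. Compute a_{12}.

733

The ordinary generating function has denominator 1 + x - x^2.
Iterating the recurrence: a_0,…,a_{12} = 5, -2, 7, -9, 16, -25, 41, -66, 107, -173, 280, -453, 733.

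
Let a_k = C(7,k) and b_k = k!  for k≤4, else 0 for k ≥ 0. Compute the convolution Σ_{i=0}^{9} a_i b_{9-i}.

548

Write out a_i and b_{9-i} for i = 0,…,9 and sum the products.
Σ = 1·0 + 7·0 + 21·0 + 35·0 + 35·0 + 21·24 + 7·6 + 1·2 + 0·1 + 0·1 = 548.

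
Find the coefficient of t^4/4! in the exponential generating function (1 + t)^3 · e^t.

The EGF product rule gives c_4 = Σ_{k_1+k_2=4} C(4; k_1,k_2) · ∏ g_i(k_i), where (1+t)^3 gives the falling factorial (3)_k; e^t gives (1)^k.
g_1(k) for k = 0…4: 1, 3, 6, 6, 0.
g_2(k) for k = 0…4: 1, 1, 1, 1, 1.
c_4 = Σ_k C(4,k)·g_1(k)·g_2(4−k) = 1·1·1 + 4·3·1 + 6·6·1 + 4·6·1 = 1 + 12 + 36 + 24 = 73.

73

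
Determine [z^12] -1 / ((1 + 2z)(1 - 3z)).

-320503

Partial fractions give a closed form: a_n = (-2/5)·(-2)^n + (-3/5)·3^n.
At n = 12: a_12 = -320503.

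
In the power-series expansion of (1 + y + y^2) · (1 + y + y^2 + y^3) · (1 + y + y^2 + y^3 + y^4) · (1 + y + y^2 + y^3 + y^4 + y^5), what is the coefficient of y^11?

19

(1 + y + y^2) has coefficients 1,1,1 for degrees 0…2.
(1 + y + y^2 + y^3) has coefficients 1,1,1,1,0,0,0,0,0,0,0,0 for degrees 0…11.
Multiplying by (1 + y + y^2 + y^3 + y^4) gives running coefficients 1,2,3,4,4,3,2,1,0,0,0,0 for degrees 0…11.
Finally multiplying by (1 + y + y^2 + y^3 + y^4 + y^5), the product of all factors after the first has coefficients 1,3,6,10,14,17,18,17,14,10,6,3 for degrees 0…11.
[y^11] = 1·3 + 1·6 + 1·10 = 19.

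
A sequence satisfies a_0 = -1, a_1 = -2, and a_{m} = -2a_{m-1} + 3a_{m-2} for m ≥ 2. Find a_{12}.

The ordinary generating function has denominator 1 + 2q - 3q^2.
Iterating the recurrence: a_0,…,a_{12} = -1, -2, 1, -8, 19, -62, 181, -548, 1639, -4922, 14761, -44288, 132859.

132859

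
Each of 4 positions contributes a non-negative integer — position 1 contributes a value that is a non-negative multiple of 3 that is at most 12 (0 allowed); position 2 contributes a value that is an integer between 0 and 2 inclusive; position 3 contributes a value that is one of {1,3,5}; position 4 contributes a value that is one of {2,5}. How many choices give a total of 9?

The generating function for the choices is (1 + t³ + t⁶ + t⁹ + t¹²)·(1 + t + t²)·(t + t³ + t⁵)·(t² + t⁵); the count is [t⁹].
(1 + t³ + t⁶ + t⁹ + t¹²) has coefficients 1,0,0,1,0,0,1,0,0,1 for degrees 0…9.
(1 + t + t²) has coefficients 1,1,1,0,0,0,0,0,0,0 for degrees 0…9.
Multiplying by (t + t³ + t⁵) gives running coefficients 0,1,1,2,1,2,1,1,0,0 for degrees 0…9.
Finally multiplying by (t² + t⁵), the product of all factors after the first has coefficients 0,0,0,1,1,2,2,3,3,2 for degrees 0…9.
[t⁹] = 1·2 + 1·2 + 1·1 + 1·0 = 5.

5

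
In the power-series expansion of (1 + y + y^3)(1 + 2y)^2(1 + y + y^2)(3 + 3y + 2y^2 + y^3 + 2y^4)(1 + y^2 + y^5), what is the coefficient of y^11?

193

(1 + y + y^3) has coefficients 1,1,0,1 for degrees 0…3.
(1 + 2y)^2 has coefficients 1,4,4,0,0,0,0,0,0,0,0,0 for degrees 0…11.
Multiplying by (1 + y + y^2) gives running coefficients 1,5,9,8,4,0,0,0,0,0,0,0 for degrees 0…11.
Multiplying by (3 + 3y + 2y^2 + y^3 + 2y^4) gives running coefficients 3,18,44,62,61,47,34,20,8,0,0,0 for degrees 0…11.
Finally multiplying by (1 + y^2 + y^5), the product of all factors after the first has coefficients 3,18,47,80,105,112,113,111,104,81,55,34 for degrees 0…11.
[y^11] = 1·34 + 1·55 + 1·104 = 193.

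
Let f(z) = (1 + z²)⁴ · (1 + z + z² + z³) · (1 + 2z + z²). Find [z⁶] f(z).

(1 + z²)⁴ has coefficients 1,0,4,0,6,0,4 for degrees 0…6.
(1 + z + z² + z³) has coefficients 1,1,1,1,0,0,0 for degrees 0…6.
Finally multiplying by (1 + 2z + z²), the product of all factors after the first has coefficients 1,3,4,4,3,1,0 for degrees 0…6.
[z⁶] = 1·0 + 4·3 + 6·4 + 4·1 = 40.

40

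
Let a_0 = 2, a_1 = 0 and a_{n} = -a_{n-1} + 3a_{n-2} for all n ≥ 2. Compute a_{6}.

The ordinary generating function has denominator 1 + x - 3x^2.
Iterating the recurrence: a_0,…,a_{6} = 2, 0, 6, -6, 24, -42, 114.

114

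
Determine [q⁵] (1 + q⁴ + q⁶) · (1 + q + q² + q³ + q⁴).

(1 + q⁴ + q⁶) has coefficients 1,0,0,0,1,0 for degrees 0…5.
(1 + q + q² + q³ + q⁴) has coefficients 1,1,1,1,1,0 for degrees 0…5.
[q⁵] = 1·0 + 1·1 = 1.

1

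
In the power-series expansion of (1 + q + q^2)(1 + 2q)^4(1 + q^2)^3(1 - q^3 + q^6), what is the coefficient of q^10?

(1 + q + q^2) has coefficients 1,1,1 for degrees 0…2.
(1 + 2q)^4 has coefficients 1,8,24,32,16,0,0,0,0,0,0 for degrees 0…10.
Multiplying by (1 + q^2)^3 gives running coefficients 1,8,27,56,91,120,121,104,72,32,16 for degrees 0…10.
Finally multiplying by (1 - q^3 + q^6), the product of all factors after the first has coefficients 1,8,27,55,83,93,66,21,-21,-33,3 for degrees 0…10.
[q^10] = 1·3 + 1·(-33) + 1·(-21) = -51.

-51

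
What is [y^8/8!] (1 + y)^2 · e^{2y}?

5888

The EGF product rule gives c_8 = Σ_{k_1+k_2=8} C(8; k_1,k_2) · ∏ g_i(k_i), where (1+y)^2 gives the falling factorial (2)_k; e^{2y} gives (2)^k.
g_1(k) for k = 0…8: 1, 2, 2, 0, 0, 0, 0, 0, 0.
g_2(k) for k = 0…8: 1, 2, 4, 8, 16, 32, 64, 128, 256.
c_8 = Σ_k C(8,k)·g_1(k)·g_2(8−k) = 1·1·256 + 8·2·128 + 28·2·64 = 256 + 2048 + 3584 = 5888.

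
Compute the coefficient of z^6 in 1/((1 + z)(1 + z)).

The denominator gives the recurrence a_n = −2a_(n−1) − a_(n−2) for n ≥ 2; the numerator fixes a_0 = 1, a_1 = -2.
Iterating: 1, -2, 3, -4, 5, -6, 7, so a_6 = 7.

7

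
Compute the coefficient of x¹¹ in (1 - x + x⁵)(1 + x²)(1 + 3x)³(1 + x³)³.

130

(1 - x + x⁵) has coefficients 1,-1,0,0,0,1 for degrees 0…5.
(1 + x²) has coefficients 1,0,1,0,0,0,0,0,0,0,0,0 for degrees 0…11.
Multiplying by (1 + 3x)³ gives running coefficients 1,9,28,36,27,27,0,0,0,0,0,0 for degrees 0…11.
Finally multiplying by (1 + x³)³, the product of all factors after the first has coefficients 1,9,28,39,54,111,111,108,165,109,90,109 for degrees 0…11.
[x¹¹] = 1·109 − 1·90 + 1·111 = 130.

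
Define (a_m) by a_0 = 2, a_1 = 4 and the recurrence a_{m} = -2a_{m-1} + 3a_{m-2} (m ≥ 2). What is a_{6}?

-362

The ordinary generating function has denominator 1 + 2y - 3y^2.
Iterating the recurrence: a_0,…,a_{6} = 2, 4, -2, 16, -38, 124, -362.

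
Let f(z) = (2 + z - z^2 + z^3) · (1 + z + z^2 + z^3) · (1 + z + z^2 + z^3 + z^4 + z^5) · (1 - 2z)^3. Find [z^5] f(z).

9

(2 + z - z^2 + z^3) has coefficients 2,1,-1,1 for degrees 0…3.
(1 + z + z^2 + z^3) has coefficients 1,1,1,1,0,0 for degrees 0…5.
Multiplying by (1 + z + z^2 + z^3 + z^4 + z^5) gives running coefficients 1,2,3,4,4,4 for degrees 0…5.
Finally multiplying by (1 - 2z)^3, the product of all factors after the first has coefficients 1,-4,3,2,0,4 for degrees 0…5.
[z^5] = 2·4 + 1·0 − 1·2 + 1·3 = 9.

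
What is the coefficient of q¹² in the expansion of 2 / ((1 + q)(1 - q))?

Partial fractions give a closed form: a_n = (1)·(-1)^n + (1)·1^n.
At n = 12: a_12 = 2.

2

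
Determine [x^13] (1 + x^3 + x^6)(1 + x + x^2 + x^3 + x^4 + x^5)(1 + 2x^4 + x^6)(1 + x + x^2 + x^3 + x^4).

31

(1 + x^3 + x^6) has coefficients 1,0,0,1,0,0,1 for degrees 0…6.
(1 + x + x^2 + x^3 + x^4 + x^5) has coefficients 1,1,1,1,1,1,0,0,0,0,0,0,0,0 for degrees 0…13.
Multiplying by (1 + 2x^4 + x^6) gives running coefficients 1,1,1,1,3,3,3,3,3,3,1,1,0,0 for degrees 0…13.
Finally multiplying by (1 + x + x^2 + x^3 + x^4), the product of all factors after the first has coefficients 1,2,3,4,7,9,11,13,15,15,13,11,8,5 for degrees 0…13.
[x^13] = 1·5 + 1·13 + 1·13 = 31.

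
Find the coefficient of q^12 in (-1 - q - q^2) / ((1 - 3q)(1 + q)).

-575728

The denominator gives the recurrence a_n = 2a_(n−1) + 3a_(n−2) for n ≥ 3; the numerator fixes a_0 = -1, a_1 = -3, a_2 = -10.
Iterating: -1, -3, -10, -29, -88, -263, -790, -2369, -7108, -21323, -63970, -191909, -575728, so a_12 = -575728.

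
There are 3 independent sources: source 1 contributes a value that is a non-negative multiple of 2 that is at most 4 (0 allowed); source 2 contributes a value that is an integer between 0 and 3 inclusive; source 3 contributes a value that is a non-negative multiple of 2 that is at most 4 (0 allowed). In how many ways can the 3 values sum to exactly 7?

5

The generating function for the choices is (1 + q² + q⁴)·(1 + q + q² + q³)·(1 + q² + q⁴); the count is [q⁷].
(1 + q² + q⁴) has coefficients 1,0,1,0,1 for degrees 0…4.
(1 + q + q² + q³) has coefficients 1,1,1,1,0,0,0,0 for degrees 0…7.
Finally multiplying by (1 + q² + q⁴), the product of all factors after the first has coefficients 1,1,2,2,2,2,1,1 for degrees 0…7.
[q⁷] = 1·1 + 1·2 + 1·2 = 5.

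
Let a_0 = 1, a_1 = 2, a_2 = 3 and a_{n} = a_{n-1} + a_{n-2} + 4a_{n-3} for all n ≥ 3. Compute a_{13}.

The ordinary generating function has denominator 1 - x - x^2 - 4x^3.
Iterating the recurrence: a_0,…,a_{13} = 1, 2, 3, 9, 20, 41, 97, 218, 479, 1085, 2436, 5437, 12213, 27394.

27394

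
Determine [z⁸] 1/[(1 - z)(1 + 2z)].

The denominator gives the recurrence a_n = −a_(n−1) + 2a_(n−2) for n ≥ 2; the numerator fixes a_0 = 1, a_1 = -1.
Iterating: 1, -1, 3, -5, 11, -21, 43, -85, 171, so a_8 = 171.

171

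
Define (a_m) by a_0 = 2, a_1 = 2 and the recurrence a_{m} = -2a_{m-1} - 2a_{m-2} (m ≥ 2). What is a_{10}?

-128

The ordinary generating function has denominator 1 + 2x + 2x^2.
Iterating the recurrence: a_0,…,a_{10} = 2, 2, -8, 12, -8, -8, 32, -48, 32, 32, -128.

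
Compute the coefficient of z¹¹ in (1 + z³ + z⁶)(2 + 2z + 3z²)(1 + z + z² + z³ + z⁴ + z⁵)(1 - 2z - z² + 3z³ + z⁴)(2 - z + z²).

(1 + z³ + z⁶) has coefficients 1,0,0,1,0,0,1 for degrees 0…6.
(2 + 2z + 3z²) has coefficients 2,2,3,0,0,0,0,0,0,0,0,0 for degrees 0…11.
Multiplying by (1 + z + z² + z³ + z⁴ + z⁵) gives running coefficients 2,4,7,7,7,7,5,3,0,0,0,0 for degrees 0…11.
Multiplying by (1 - 2z - z² + 3z³ + z⁴) gives running coefficients 2,0,-3,-5,0,11,12,14,17,19,14,3 for degrees 0…11.
Finally multiplying by (2 - z + z²), the product of all factors after the first has coefficients 4,-2,-4,-7,2,17,13,27,32,35,26,11 for degrees 0…11.
[z¹¹] = 1·11 + 1·32 + 1·17 = 60.

60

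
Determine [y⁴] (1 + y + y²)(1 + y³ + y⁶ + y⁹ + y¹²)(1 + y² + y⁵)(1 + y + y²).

6

(1 + y + y²) has coefficients 1,1,1 for degrees 0…2.
(1 + y³ + y⁶ + y⁹ + y¹²) has coefficients 1,0,0,1,0 for degrees 0…4.
Multiplying by (1 + y² + y⁵) gives running coefficients 1,0,1,1,0 for degrees 0…4.
Finally multiplying by (1 + y + y²), the product of all factors after the first has coefficients 1,1,2,2,2 for degrees 0…4.
[y⁴] = 1·2 + 1·2 + 1·2 = 6.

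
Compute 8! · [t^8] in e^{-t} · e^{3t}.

256

The EGF product rule gives c_8 = Σ_{k_1+k_2=8} C(8; k_1,k_2) · ∏ g_i(k_i), where e^{-t} gives (-1)^k; e^{3t} gives (3)^k.
g_1(k) for k = 0…8: 1, -1, 1, -1, 1, -1, 1, -1, 1.
g_2(k) for k = 0…8: 1, 3, 9, 27, 81, 243, 729, 2187, 6561.
c_8 = Σ_k C(8,k)·g_1(k)·g_2(8−k) = 1·1·6561 + 8·(-1)·2187 + 28·1·729 + 56·(-1)·243 + 70·1·81 + 56·(-1)·27 + 28·1·9 + 8·(-1)·3 + 1·1·1 = 6561 − 17496 + 20412 − 13608 + 5670 − 1512 + 252 − 24 + 1 = 256.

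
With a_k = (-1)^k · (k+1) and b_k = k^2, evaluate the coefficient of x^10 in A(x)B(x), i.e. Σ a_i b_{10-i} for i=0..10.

The convolution is the t^10 coefficient of A(t)B(t).
Σ = 1·100 − 2·81 + 3·64 − 4·49 + 5·36 − 6·25 + 7·16 − 8·9 + 9·4 − 10·1 + 11·0 = 30.

30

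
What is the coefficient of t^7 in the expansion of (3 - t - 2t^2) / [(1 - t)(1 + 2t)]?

-256

The denominator gives the recurrence a_n = −a_(n−1) + 2a_(n−2) for n ≥ 3; the numerator fixes a_0 = 3, a_1 = -4, a_2 = 8.
Iterating: 3, -4, 8, -16, 32, -64, 128, -256, so a_7 = -256.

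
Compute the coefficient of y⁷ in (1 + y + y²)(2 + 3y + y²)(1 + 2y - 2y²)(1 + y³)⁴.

42

(1 + y + y²) has coefficients 1,1,1 for degrees 0…2.
(2 + 3y + y²) has coefficients 2,3,1,0,0,0,0,0 for degrees 0…7.
Multiplying by (1 + 2y - 2y²) gives running coefficients 2,7,3,-4,-2,0,0,0 for degrees 0…7.
Finally multiplying by (1 + y³)⁴, the product of all factors after the first has coefficients 2,7,3,4,26,12,-4,34 for degrees 0…7.
[y⁷] = 1·34 + 1·(-4) + 1·12 = 42.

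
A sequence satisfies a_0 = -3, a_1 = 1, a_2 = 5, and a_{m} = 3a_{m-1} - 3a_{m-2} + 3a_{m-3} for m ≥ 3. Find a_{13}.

2349

The ordinary generating function has denominator 1 - 3q + 3q^2 - 3q^3.
Iterating the recurrence: a_0,…,a_{13} = -3, 1, 5, 3, -3, -3, 9, 27, 45, 81, 189, 459, 1053, 2349.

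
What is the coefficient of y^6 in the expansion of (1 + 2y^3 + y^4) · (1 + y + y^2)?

1

(1 + 2y^3 + y^4) has coefficients 1,0,0,2,1 for degrees 0…4.
(1 + y + y^2) has coefficients 1,1,1,0,0,0,0 for degrees 0…6.
[y^6] = 1·0 + 2·0 + 1·1 = 1.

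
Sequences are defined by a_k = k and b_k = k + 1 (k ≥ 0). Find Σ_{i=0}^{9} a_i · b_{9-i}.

This is [x^9] in the product of the two ordinary generating functions.
Σ = 0·10 + 1·9 + 2·8 + 3·7 + 4·6 + 5·5 + 6·4 + 7·3 + 8·2 + 9·1 = 165.

165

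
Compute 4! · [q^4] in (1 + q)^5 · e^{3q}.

The EGF product rule gives c_4 = Σ_{k_1+k_2=4} C(4; k_1,k_2) · ∏ g_i(k_i), where (1+q)^5 gives the falling factorial (5)_k; e^{3q} gives (3)^k.
g_1(k) for k = 0…4: 1, 5, 20, 60, 120.
g_2(k) for k = 0…4: 1, 3, 9, 27, 81.
c_4 = Σ_k C(4,k)·g_1(k)·g_2(4−k) = 1·1·81 + 4·5·27 + 6·20·9 + 4·60·3 + 1·120·1 = 81 + 540 + 1080 + 720 + 120 = 2541.

2541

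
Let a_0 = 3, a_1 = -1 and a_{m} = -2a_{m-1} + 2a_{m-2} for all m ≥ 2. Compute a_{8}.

The ordinary generating function has denominator 1 + 2q - 2q^2.
Iterating the recurrence: a_0,…,a_{8} = 3, -1, 8, -18, 52, -140, 384, -1048, 2864.

2864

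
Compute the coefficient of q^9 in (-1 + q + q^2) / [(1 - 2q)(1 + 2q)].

The denominator gives the recurrence a_n = 4a_(n−2) for n ≥ 3; the numerator fixes a_0 = -1, a_1 = 1, a_2 = -3.
Iterating: -1, 1, -3, 4, -12, 16, -48, 64, -192, 256, so a_9 = 256.

256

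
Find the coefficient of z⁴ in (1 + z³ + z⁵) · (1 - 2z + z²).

(1 + z³ + z⁵) has coefficients 1,0,0,1,0 for degrees 0…4.
(1 - 2z + z²) has coefficients 1,-2,1,0,0 for degrees 0…4.
[z⁴] = 1·0 + 1·(-2) = -2.

-2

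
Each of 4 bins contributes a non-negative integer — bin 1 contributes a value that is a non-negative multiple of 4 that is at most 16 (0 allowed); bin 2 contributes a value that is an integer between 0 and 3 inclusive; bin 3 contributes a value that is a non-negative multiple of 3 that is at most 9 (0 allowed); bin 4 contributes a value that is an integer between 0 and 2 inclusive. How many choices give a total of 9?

10

The generating function for the choices is (1 + y⁴ + y⁸ + y¹² + y¹⁶)·(1 + y + y² + y³)·(1 + y³ + y⁶ + y⁹)·(1 + y + y²); the count is [y⁹].
(1 + y⁴ + y⁸ + y¹² + y¹⁶) has coefficients 1,0,0,0,1,0,0,0,1,0 for degrees 0…9.
(1 + y + y² + y³) has coefficients 1,1,1,1,0,0,0,0,0,0 for degrees 0…9.
Multiplying by (1 + y³ + y⁶ + y⁹) gives running coefficients 1,1,1,2,1,1,2,1,1,2 for degrees 0…9.
Finally multiplying by (1 + y + y²), the product of all factors after the first has coefficients 1,2,3,4,4,4,4,4,4,4 for degrees 0…9.
[y⁹] = 1·4 + 1·4 + 1·2 = 10.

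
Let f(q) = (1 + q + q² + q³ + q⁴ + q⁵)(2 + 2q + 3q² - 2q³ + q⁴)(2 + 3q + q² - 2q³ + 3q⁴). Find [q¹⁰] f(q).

(1 + q + q² + q³ + q⁴ + q⁵) has coefficients 1,1,1,1,1,1 for degrees 0…5.
(2 + 2q + 3q² - 2q³ + q⁴) has coefficients 2,2,3,-2,1,0,0,0,0,0,0 for degrees 0…10.
Finally multiplying by (2 + 3q + q² - 2q³ + 3q⁴), the product of all factors after the first has coefficients 4,10,14,3,1,1,14,-8,3,0,0 for degrees 0…10.
[q¹⁰] = 1·0 + 1·0 + 1·3 + 1·(-8) + 1·14 + 1·1 = 10.

10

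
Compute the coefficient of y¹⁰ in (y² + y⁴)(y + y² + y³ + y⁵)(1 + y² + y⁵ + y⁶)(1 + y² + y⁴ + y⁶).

8

(y² + y⁴) has coefficients 0,0,1,0,1 for degrees 0…4.
(y + y² + y³ + y⁵) has coefficients 0,1,1,1,0,1,0,0,0,0,0 for degrees 0…10.
Multiplying by (1 + y² + y⁵ + y⁶) gives running coefficients 0,1,1,2,1,2,1,3,2,1,1 for degrees 0…10.
Finally multiplying by (1 + y² + y⁴ + y⁶), the product of all factors after the first has coefficients 0,1,1,3,2,5,3,8,5,8,5 for degrees 0…10.
[y¹⁰] = 1·5 + 1·3 = 8.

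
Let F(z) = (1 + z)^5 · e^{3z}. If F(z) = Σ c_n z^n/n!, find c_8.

2180601

The EGF product rule gives c_8 = Σ_{k_1+k_2=8} C(8; k_1,k_2) · ∏ g_i(k_i), where (1+z)^5 gives the falling factorial (5)_k; e^{3z} gives (3)^k.
g_1(k) for k = 0…8: 1, 5, 20, 60, 120, 120, 0, 0, 0.
g_2(k) for k = 0…8: 1, 3, 9, 27, 81, 243, 729, 2187, 6561.
c_8 = Σ_k C(8,k)·g_1(k)·g_2(8−k) = 1·1·6561 + 8·5·2187 + 28·20·729 + 56·60·243 + 70·120·81 + 56·120·27 = 6561 + 87480 + 408240 + 816480 + 680400 + 181440 = 2180601.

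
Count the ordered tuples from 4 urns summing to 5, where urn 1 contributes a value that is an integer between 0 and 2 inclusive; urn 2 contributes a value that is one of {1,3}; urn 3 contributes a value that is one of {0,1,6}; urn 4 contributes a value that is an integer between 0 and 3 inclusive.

The generating function for the choices is (1 + x + x^2)·(x + x^3)·(1 + x + x^6)·(1 + x + x^2 + x^3); the count is [x^5].
(1 + x + x^2) has coefficients 1,1,1 for degrees 0…2.
(x + x^3) has coefficients 0,1,0,1,0,0 for degrees 0…5.
Multiplying by (1 + x + x^6) gives running coefficients 0,1,1,1,1,0 for degrees 0…5.
Finally multiplying by (1 + x + x^2 + x^3), the product of all factors after the first has coefficients 0,1,2,3,4,3 for degrees 0…5.
[x^5] = 1·3 + 1·4 + 1·3 = 10.

10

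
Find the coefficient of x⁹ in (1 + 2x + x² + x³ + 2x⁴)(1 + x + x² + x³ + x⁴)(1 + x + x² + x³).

9

(1 + 2x + x² + x³ + 2x⁴) has coefficients 1,2,1,1,2 for degrees 0…4.
(1 + x + x² + x³ + x⁴) has coefficients 1,1,1,1,1,0,0,0,0,0 for degrees 0…9.
Finally multiplying by (1 + x + x² + x³), the product of all factors after the first has coefficients 1,2,3,4,4,3,2,1,0,0 for degrees 0…9.
[x⁹] = 1·0 + 2·0 + 1·1 + 1·2 + 2·3 = 9.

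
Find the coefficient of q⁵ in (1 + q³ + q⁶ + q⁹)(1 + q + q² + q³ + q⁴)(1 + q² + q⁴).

(1 + q³ + q⁶ + q⁹) has coefficients 1,0,0,1,0,0 for degrees 0…5.
(1 + q + q² + q³ + q⁴) has coefficients 1,1,1,1,1,0 for degrees 0…5.
Finally multiplying by (1 + q² + q⁴), the product of all factors after the first has coefficients 1,1,2,2,3,2 for degrees 0…5.
[q⁵] = 1·2 + 1·2 = 4.

4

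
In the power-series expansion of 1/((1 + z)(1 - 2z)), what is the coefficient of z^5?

Partial fractions give a closed form: a_n = (1/3)·(-1)^n + (2/3)·2^n.
At n = 5: a_5 = 21.

21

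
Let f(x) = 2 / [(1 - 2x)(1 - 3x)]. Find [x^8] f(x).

Partial fractions give a closed form: a_n = (-4)·2^n + (6)·3^n.
At n = 8: a_8 = 38342.

38342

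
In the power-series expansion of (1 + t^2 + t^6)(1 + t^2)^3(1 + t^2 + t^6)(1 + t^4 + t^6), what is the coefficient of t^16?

25

(1 + t^2 + t^6) has coefficients 1,0,1,0,0,0,1 for degrees 0…6.
(1 + t^2)^3 has coefficients 1,0,3,0,3,0,1,0,0,0,0,0,0,0,0,0,0 for degrees 0…16.
Multiplying by (1 + t^2 + t^6) gives running coefficients 1,0,4,0,6,0,5,0,4,0,3,0,1,0,0,0,0 for degrees 0…16.
Finally multiplying by (1 + t^4 + t^6), the product of all factors after the first has coefficients 1,0,4,0,7,0,10,0,14,0,14,0,10,0,7,0,4 for degrees 0…16.
[t^16] = 1·4 + 1·7 + 1·14 = 25.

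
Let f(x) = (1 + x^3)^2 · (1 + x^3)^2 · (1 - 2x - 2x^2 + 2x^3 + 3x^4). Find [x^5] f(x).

(1 + x^3)^2 has coefficients 1,0,0,2,0,0 for degrees 0…5.
(1 + x^3)^2 has coefficients 1,0,0,2,0,0 for degrees 0…5.
Finally multiplying by (1 - 2x - 2x^2 + 2x^3 + 3x^4), the product of all factors after the first has coefficients 1,-2,-2,4,-1,-4 for degrees 0…5.
[x^5] = 1·(-4) + 2·(-2) = -8.

-8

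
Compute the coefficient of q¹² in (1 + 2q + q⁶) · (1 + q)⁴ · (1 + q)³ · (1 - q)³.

(1 + 2q + q⁶) has coefficients 1,2,0,0,0,0,1 for degrees 0…6.
(1 + q)⁴ has coefficients 1,4,6,4,1,0,0,0,0,0,0,0,0 for degrees 0…12.
Multiplying by (1 + q)³ gives running coefficients 1,7,21,35,35,21,7,1,0,0,0,0,0 for degrees 0…12.
Finally multiplying by (1 - q)³, the product of all factors after the first has coefficients 1,4,3,-8,-14,0,14,8,-3,-4,-1,0,0 for degrees 0…12.
[q¹²] = 1·0 + 2·0 + 1·14 = 14.

14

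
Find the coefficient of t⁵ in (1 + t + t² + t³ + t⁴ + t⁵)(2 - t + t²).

(1 + t + t² + t³ + t⁴ + t⁵) has coefficients 1,1,1,1,1,1 for degrees 0…5.
(2 - t + t²) has coefficients 2,-1,1,0,0,0 for degrees 0…5.
[t⁵] = 1·0 + 1·0 + 1·0 + 1·1 + 1·(-1) + 1·2 = 2.

2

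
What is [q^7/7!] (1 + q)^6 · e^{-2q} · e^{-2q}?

The EGF product rule gives c_7 = Σ_{k_1+k_2+k_3=7} C(7; k_1,k_2,k_3) · ∏ g_i(k_i), where (1+q)^6 gives the falling factorial (6)_k; e^{-2q} gives (-2)^k; e^{-2q} gives (-2)^k.
g_1(k) for k = 0…7: 1, 6, 30, 120, 360, 720, 720, 0.
g_2(k) for k = 0…7: 1, -2, 4, -8, 16, -32, 64, -128.
g_3(k) for k = 0…7: 1, -2, 4, -8, 16, -32, 64, -128.
First combine the last two factors: h(k) = Σ_j C(k,j)·g_2(j)·g_3(k−j) for k = 0…7: 1, -4, 16, -64, 256, -1024, 4096, -16384.
c_7 = Σ_k C(7,k)·g_1(k)·h(7−k) = 1·1·(-16384) + 7·6·4096 + 21·30·(-1024) + 35·120·256 + 35·360·(-64) + 21·720·16 + 7·720·(-4) = −16384 + 172032 − 645120 + 1075200 − 806400 + 241920 − 20160 = 1088.

1088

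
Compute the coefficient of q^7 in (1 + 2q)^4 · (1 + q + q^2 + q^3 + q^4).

(1 + 2q)^4 has coefficients 1,8,24,32,16 for degrees 0…4.
(1 + q + q^2 + q^3 + q^4) has coefficients 1,1,1,1,1,0,0,0 for degrees 0…7.
[q^7] = 1·0 + 8·0 + 24·0 + 32·1 + 16·1 = 48.

48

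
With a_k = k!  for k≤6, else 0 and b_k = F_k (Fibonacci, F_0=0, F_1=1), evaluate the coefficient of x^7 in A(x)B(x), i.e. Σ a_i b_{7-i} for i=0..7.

Write out a_i and b_{7-i} for i = 0,…,7 and sum the products.
Σ = 1·13 + 1·8 + 2·5 + 6·3 + 24·2 + 120·1 + 720·1 + 0·0 = 937.

937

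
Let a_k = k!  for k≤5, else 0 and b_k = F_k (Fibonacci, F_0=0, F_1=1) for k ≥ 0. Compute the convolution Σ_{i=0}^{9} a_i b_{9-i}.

609

The convolution is the x^9 coefficient of A(x)B(x).
Σ = 1·34 + 1·21 + 2·13 + 6·8 + 24·5 + 120·3 + 0·2 + 0·1 + 0·1 + 0·0 = 609.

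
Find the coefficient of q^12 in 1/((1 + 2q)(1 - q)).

2731

Partial fractions give a closed form: a_n = (2/3)·(-2)^n + (1/3)·1^n.
At n = 12: a_12 = 2731.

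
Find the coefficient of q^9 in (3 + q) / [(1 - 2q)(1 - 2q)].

The denominator gives the recurrence a_n = 4a_(n−1) − 4a_(n−2) for n ≥ 3; the numerator fixes a_0 = 3, a_1 = 13, a_2 = 40.
Iterating: 3, 13, 40, 108, 272, 656, 1536, 3520, 7936, 17664, so a_9 = 17664.

17664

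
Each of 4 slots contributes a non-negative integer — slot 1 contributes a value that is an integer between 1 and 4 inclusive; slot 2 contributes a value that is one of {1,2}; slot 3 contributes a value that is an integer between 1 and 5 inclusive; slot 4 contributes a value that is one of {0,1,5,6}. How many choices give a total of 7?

The generating function for the choices is (x + x^2 + x^3 + x^4)·(x + x^2)·(x + x^2 + x^3 + x^4 + x^5)·(1 + x + x^5 + x^6); the count is [x^7].
(x + x^2 + x^3 + x^4) has coefficients 0,1,1,1,1 for degrees 0…4.
(x + x^2) has coefficients 0,1,1,0,0,0,0,0 for degrees 0…7.
Multiplying by (x + x^2 + x^3 + x^4 + x^5) gives running coefficients 0,0,1,2,2,2,2,1 for degrees 0…7.
Finally multiplying by (1 + x + x^5 + x^6), the product of all factors after the first has coefficients 0,0,1,3,4,4,4,4 for degrees 0…7.
[x^7] = 1·4 + 1·4 + 1·4 + 1·3 = 15.

15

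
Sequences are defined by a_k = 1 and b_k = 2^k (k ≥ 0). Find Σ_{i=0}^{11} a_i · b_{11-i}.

4095

The convolution is the x^11 coefficient of A(x)B(x).
Σ = 1·2048 + 1·1024 + 1·512 + 1·256 + 1·128 + 1·64 + 1·32 + 1·16 + 1·8 + 1·4 + 1·2 + 1·1 = 4095.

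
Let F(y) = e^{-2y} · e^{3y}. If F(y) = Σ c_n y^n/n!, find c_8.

1

The EGF product rule gives c_8 = Σ_{k_1+k_2=8} C(8; k_1,k_2) · ∏ g_i(k_i), where e^{-2y} gives (-2)^k; e^{3y} gives (3)^k.
g_1(k) for k = 0…8: 1, -2, 4, -8, 16, -32, 64, -128, 256.
g_2(k) for k = 0…8: 1, 3, 9, 27, 81, 243, 729, 2187, 6561.
c_8 = Σ_k C(8,k)·g_1(k)·g_2(8−k) = 1·1·6561 + 8·(-2)·2187 + 28·4·729 + 56·(-8)·243 + 70·16·81 + 56·(-32)·27 + 28·64·9 + 8·(-128)·3 + 1·256·1 = 6561 − 34992 + 81648 − 108864 + 90720 − 48384 + 16128 − 3072 + 256 = 1.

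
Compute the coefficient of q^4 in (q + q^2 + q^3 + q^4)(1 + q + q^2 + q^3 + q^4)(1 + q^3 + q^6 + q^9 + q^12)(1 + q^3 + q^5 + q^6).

6

(q + q^2 + q^3 + q^4) has coefficients 0,1,1,1,1 for degrees 0…4.
(1 + q + q^2 + q^3 + q^4) has coefficients 1,1,1,1,1 for degrees 0…4.
Multiplying by (1 + q^3 + q^6 + q^9 + q^12) gives running coefficients 1,1,1,2,2 for degrees 0…4.
Finally multiplying by (1 + q^3 + q^5 + q^6), the product of all factors after the first has coefficients 1,1,1,3,3 for degrees 0…4.
[q^4] = 1·3 + 1·1 + 1·1 + 1·1 = 6.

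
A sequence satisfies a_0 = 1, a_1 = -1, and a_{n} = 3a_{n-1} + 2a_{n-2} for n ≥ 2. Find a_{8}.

The ordinary generating function has denominator 1 - 3q - 2q^2.
Iterating the recurrence: a_0,…,a_{8} = 1, -1, -1, -5, -17, -61, -217, -773, -2753.

-2753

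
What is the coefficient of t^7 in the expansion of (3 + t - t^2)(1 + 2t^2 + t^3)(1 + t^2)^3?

(3 + t - t^2) has coefficients 3,1,-1 for degrees 0…2.
(1 + 2t^2 + t^3) has coefficients 1,0,2,1,0,0,0,0 for degrees 0…7.
Finally multiplying by (1 + t^2)^3, the product of all factors after the first has coefficients 1,0,5,1,9,3,7,3 for degrees 0…7.
[t^7] = 3·3 + 1·7 − 1·3 = 13.

13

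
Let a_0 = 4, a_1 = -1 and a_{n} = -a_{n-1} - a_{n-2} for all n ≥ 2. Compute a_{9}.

The ordinary generating function has denominator 1 + x + x^2.
Iterating the recurrence: a_0,…,a_{9} = 4, -1, -3, 4, -1, -3, 4, -1, -3, 4.

4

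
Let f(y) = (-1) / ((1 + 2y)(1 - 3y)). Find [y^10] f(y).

-35839

Partial fractions give a closed form: a_n = (-2/5)·(-2)^n + (-3/5)·3^n.
At n = 10: a_10 = -35839.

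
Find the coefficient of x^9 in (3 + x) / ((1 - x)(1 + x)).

The denominator gives the recurrence a_n = a_(n−2) for n ≥ 2; the numerator fixes a_0 = 3, a_1 = 1.
Iterating: 3, 1, 3, 1, 3, 1, 3, 1, 3, 1, so a_9 = 1.

1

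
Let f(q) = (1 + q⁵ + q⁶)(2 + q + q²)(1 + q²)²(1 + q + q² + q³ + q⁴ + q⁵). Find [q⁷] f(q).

(1 + q⁵ + q⁶) has coefficients 1,0,0,0,0,1,1 for degrees 0…6.
(2 + q + q²) has coefficients 2,1,1,0,0,0,0,0 for degrees 0…7.
Multiplying by (1 + q²)² gives running coefficients 2,1,5,2,4,1,1,0 for degrees 0…7.
Finally multiplying by (1 + q + q² + q³ + q⁴ + q⁵), the product of all factors after the first has coefficients 2,3,8,10,14,15,14,13 for degrees 0…7.
[q⁷] = 1·13 + 1·8 + 1·3 = 24.

24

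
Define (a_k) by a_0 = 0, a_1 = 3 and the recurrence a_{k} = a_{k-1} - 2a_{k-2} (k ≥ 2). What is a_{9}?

The ordinary generating function has denominator 1 - q + 2q^2.
Iterating the recurrence: a_0,…,a_{9} = 0, 3, 3, -3, -9, -3, 15, 21, -9, -51.

-51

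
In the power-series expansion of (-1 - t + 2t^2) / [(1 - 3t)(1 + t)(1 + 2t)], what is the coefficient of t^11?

-88573

Partial fractions give a closed form: a_n = (-1/2)·3^n + (-1/2)·(-1)^n.
At n = 11: a_11 = -88573.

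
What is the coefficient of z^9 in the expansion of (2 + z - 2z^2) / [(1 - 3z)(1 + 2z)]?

The denominator gives the recurrence a_n = a_(n−1) + 6a_(n−2) for n ≥ 3; the numerator fixes a_0 = 2, a_1 = 3, a_2 = 13.
Iterating: 2, 3, 13, 31, 109, 295, 949, 2719, 8413, 24727, so a_9 = 24727.

24727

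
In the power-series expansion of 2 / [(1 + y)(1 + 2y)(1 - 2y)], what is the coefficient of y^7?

The denominator gives the recurrence a_n = −a_(n−1) + 4a_(n−2) + 4a_(n−3) for n ≥ 3; the numerator fixes a_0 = 2, a_1 = -2, a_2 = 10.
Iterating: 2, -2, 10, -10, 42, -42, 170, -170, so a_7 = -170.

-170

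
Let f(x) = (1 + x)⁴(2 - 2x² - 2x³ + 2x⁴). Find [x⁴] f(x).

-16

(1 + x)⁴ has coefficients 1,4,6,4,1 for degrees 0…4.
(2 - 2x² - 2x³ + 2x⁴) has coefficients 2,0,-2,-2,2 for degrees 0…4.
[x⁴] = 1·2 + 4·(-2) + 6·(-2) + 4·0 + 1·2 = -16.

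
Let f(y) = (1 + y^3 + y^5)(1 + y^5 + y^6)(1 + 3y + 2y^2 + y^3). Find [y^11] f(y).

(1 + y^3 + y^5) has coefficients 1,0,0,1,0,1 for degrees 0…5.
(1 + y^5 + y^6) has coefficients 1,0,0,0,0,1,1,0,0,0,0,0 for degrees 0…11.
Finally multiplying by (1 + 3y + 2y^2 + y^3), the product of all factors after the first has coefficients 1,3,2,1,0,1,4,5,3,1,0,0 for degrees 0…11.
[y^11] = 1·0 + 1·3 + 1·4 = 7.

7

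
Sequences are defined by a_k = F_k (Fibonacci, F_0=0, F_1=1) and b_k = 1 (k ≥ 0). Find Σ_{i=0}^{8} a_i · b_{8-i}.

Write out a_i and b_{8-i} for i = 0,…,8 and sum the products.
Σ = 0·1 + 1·1 + 1·1 + 2·1 + 3·1 + 5·1 + 8·1 + 13·1 + 21·1 = 54.

54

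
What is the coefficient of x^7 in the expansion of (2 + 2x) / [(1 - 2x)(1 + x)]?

256

Partial fractions give a closed form: a_n = (2)·2^n.
At n = 7: a_7 = 256.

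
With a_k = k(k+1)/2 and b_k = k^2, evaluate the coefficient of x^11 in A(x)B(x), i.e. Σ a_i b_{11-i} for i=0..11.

This is [x^11] in the product of the two ordinary generating functions.
Σ = 0·121 + 1·100 + 3·81 + 6·64 + 10·49 + 15·36 + 21·25 + 28·16 + 36·9 + 45·4 + 55·1 + 66·0 = 3289.

3289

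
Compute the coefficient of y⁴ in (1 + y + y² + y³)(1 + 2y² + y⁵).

2

(1 + y + y² + y³) has coefficients 1,1,1,1 for degrees 0…3.
(1 + 2y² + y⁵) has coefficients 1,0,2,0,0 for degrees 0…4.
[y⁴] = 1·0 + 1·0 + 1·2 + 1·0 = 2.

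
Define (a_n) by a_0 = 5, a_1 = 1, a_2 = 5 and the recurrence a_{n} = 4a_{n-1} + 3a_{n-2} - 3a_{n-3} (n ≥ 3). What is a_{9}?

The ordinary generating function has denominator 1 - 4y - 3y^2 + 3y^3.
Iterating the recurrence: a_0,…,a_{9} = 5, 1, 5, 8, 44, 185, 848, 3815, 17249, 77897.

77897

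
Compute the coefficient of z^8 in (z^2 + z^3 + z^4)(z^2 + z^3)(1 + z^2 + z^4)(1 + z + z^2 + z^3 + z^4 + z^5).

12

(z^2 + z^3 + z^4) has coefficients 0,0,1,1,1 for degrees 0…4.
(z^2 + z^3) has coefficients 0,0,1,1,0,0,0,0,0 for degrees 0…8.
Multiplying by (1 + z^2 + z^4) gives running coefficients 0,0,1,1,1,1,1,1,0 for degrees 0…8.
Finally multiplying by (1 + z + z^2 + z^3 + z^4 + z^5), the product of all factors after the first has coefficients 0,0,1,2,3,4,5,6,5 for degrees 0…8.
[z^8] = 1·5 + 1·4 + 1·3 = 12.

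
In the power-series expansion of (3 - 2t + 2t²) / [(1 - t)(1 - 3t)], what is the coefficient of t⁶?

2793

The denominator gives the recurrence a_n = 4a_(n−1) − 3a_(n−2) for n ≥ 3; the numerator fixes a_0 = 3, a_1 = 10, a_2 = 33.
Iterating: 3, 10, 33, 102, 309, 930, 2793, so a_6 = 2793.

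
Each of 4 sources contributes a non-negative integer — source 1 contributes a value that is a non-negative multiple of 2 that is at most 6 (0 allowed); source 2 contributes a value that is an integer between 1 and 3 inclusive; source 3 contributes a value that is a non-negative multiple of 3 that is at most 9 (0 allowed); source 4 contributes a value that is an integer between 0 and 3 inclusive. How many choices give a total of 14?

14

The generating function for the choices is (1 + t² + t⁴ + t⁶)·(t + t² + t³)·(1 + t³ + t⁶ + t⁹)·(1 + t + t² + t³); the count is [t¹⁴].
(1 + t² + t⁴ + t⁶) has coefficients 1,0,1,0,1,0,1 for degrees 0…6.
(t + t² + t³) has coefficients 0,1,1,1,0,0,0,0,0,0,0,0,0,0,0 for degrees 0…14.
Multiplying by (1 + t³ + t⁶ + t⁹) gives running coefficients 0,1,1,1,1,1,1,1,1,1,1,1,1,0,0 for degrees 0…14.
Finally multiplying by (1 + t + t² + t³), the product of all factors after the first has coefficients 0,1,2,3,4,4,4,4,4,4,4,4,4,3,2 for degrees 0…14.
[t¹⁴] = 1·2 + 1·4 + 1·4 + 1·4 = 14.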